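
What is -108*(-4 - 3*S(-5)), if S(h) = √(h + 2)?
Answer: 432 + 324*I*√3 ≈ 432.0 + 561.18*I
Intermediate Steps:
S(h) = √(2 + h)
-108*(-4 - 3*S(-5)) = -108*(-4 - 3*√(2 - 5)) = -108*(-4 - 3*I*√3) = 432 + 324*I*√3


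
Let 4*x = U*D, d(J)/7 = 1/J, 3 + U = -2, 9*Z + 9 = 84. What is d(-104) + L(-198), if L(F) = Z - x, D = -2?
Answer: 1799/312 ≈ 5.7660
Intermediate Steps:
Z = 25/3 (Z = -1 + (⅑)*84 = -1 + 28/3 = 25/3 ≈ 8.3333)
U = -5 (U = -3 - 2 = -5)
d(J) = 7/J
x = 5/2 (x = (-5*(-2))/4 = (¼)*10 = 5/2 ≈ 2.5000)
L(F) = 35/6 (L(F) = 25/3 - 1*5/2 = 25/3 - 5/2 = 35/6)
d(-104) + L(-198) = 7/(-104) + 35/6 = 7*(-1/104) + 35/6 = -7/104 + 35/6 = 1799/312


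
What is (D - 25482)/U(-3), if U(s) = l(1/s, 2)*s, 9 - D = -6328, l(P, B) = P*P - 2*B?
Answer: -1641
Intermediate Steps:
l(P, B) = P² - 2*B
D = 6337 (D = 9 - 1*(-6328) = 9 + 6328 = 6337)
U(s) = s*(-4 + s⁻²) (U(s) = ((1/s)² - 2*2)*s = ((1/s)² - 4)*s = (s⁻² - 4)*s = (-4 + s⁻²)*s = s*(-4 + s⁻²))
(D - 25482)/U(-3) = (6337 - 25482)/(1/(-3) - 4*(-3)) = -19145/(-⅓ + 12) = -19145/35/3 = -19145*3/35 = -1641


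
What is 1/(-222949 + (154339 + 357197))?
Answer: 1/288587 ≈ 3.4652e-6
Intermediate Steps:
1/(-222949 + (154339 + 357197)) = 1/(-222949 + 511536) = 1/288587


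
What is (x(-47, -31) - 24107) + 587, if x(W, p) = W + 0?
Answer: -23567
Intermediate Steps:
x(W, p) = W
(x(-47, -31) - 24107) + 587 = (-47 - 24107) + 587 = -24154 + 587 = -23567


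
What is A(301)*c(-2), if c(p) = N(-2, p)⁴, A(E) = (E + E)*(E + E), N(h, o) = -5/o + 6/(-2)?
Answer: 90601/4 ≈ 22650.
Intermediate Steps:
N(h, o) = -3 - 5/o (N(h, o) = -5/o + 6*(-½) = -5/o - 3 = -3 - 5/o)
A(E) = 4*E² (A(E) = (2*E)*(2*E) = 4*E²)
c(p) = (-3 - 5/p)⁴
A(301)*c(-2) = (4*301²)*((5 + 3*(-2))⁴/(-2)⁴) = (4*90601)*((5 - 6)⁴/16) = 362404*((1/16)*(-1)⁴) = 362404*((1/16)*1) = 362404*(1/16) = 90601/4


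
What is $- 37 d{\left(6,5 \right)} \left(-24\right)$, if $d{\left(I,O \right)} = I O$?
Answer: $26640$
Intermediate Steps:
$- 37 d{\left(6,5 \right)} \left(-24\right) = - 37 \cdot 6 \cdot 5 \left(-24\right) = \left(-37\right) 30 \left(-24\right) = \left(-1110\right) \left(-24\right) = 26640$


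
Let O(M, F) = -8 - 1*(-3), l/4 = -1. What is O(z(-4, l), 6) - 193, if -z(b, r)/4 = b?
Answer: -198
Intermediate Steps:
l = -4 (l = 4*(-1) = -4)
z(b, r) = -4*b
O(M, F) = -5 (O(M, F) = -8 + 3 = -5)
O(z(-4, l), 6) - 193 = -5 - 193 = -198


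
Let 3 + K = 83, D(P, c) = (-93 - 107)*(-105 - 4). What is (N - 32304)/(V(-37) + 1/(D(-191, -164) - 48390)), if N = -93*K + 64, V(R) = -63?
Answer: 1055091200/1675171 ≈ 629.84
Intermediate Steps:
D(P, c) = 21800 (D(P, c) = -200*(-109) = 21800)
K = 80 (K = -3 + 83 = 80)
N = -7376 (N = -93*80 + 64 = -7440 + 64 = -7376)
(N - 32304)/(V(-37) + 1/(D(-191, -164) - 48390)) = (-7376 - 32304)/(-63 + 1/(21800 - 48390)) = -39680/(-63 + 1/(-26590)) = -39680/(-63 - 1/26590) = -39680/(-1675171/26590) = -39680*(-26590/1675171) = 1055091200/1675171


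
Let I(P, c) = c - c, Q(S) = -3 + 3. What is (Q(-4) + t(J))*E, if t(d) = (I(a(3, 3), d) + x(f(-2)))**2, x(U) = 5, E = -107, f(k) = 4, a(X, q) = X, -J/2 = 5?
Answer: -2675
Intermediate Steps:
J = -10 (J = -2*5 = -10)
Q(S) = 0
I(P, c) = 0
t(d) = 25 (t(d) = (0 + 5)**2 = 5**2 = 25)
(Q(-4) + t(J))*E = (0 + 25)*(-107) = 25*(-107) = -2675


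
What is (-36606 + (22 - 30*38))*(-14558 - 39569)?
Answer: 2041886948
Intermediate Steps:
(-36606 + (22 - 30*38))*(-14558 - 39569) = (-36606 + (22 - 1140))*(-54127) = (-36606 - 1118)*(-54127) = -37724*(-54127) = 2041886948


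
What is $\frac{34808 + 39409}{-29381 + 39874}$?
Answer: $\frac{74217}{10493} \approx 7.073$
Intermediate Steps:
$\frac{34808 + 39409}{-29381 + 39874} = \frac{74217}{10493}$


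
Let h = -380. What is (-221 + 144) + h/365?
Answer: -5697/73 ≈ -78.041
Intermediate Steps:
(-221 + 144) + h/365 = (-221 + 144) - 380/365 = -77 + (1/365)*(-380) = -77 - 76/73 = -5697/73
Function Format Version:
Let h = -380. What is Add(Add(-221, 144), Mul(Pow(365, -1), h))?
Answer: Rational(-5697, 73) ≈ -78.041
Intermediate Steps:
Add(Add(-221, 144), Mul(Pow(365, -1), h)) = Add(Add(-221, 144), Mul(Pow(365, -1), -380)) = Add(-77, Mul(Rational(1, 365), -380)) = Add(-77, Rational(-76, 73)) = Rational(-5697, 73)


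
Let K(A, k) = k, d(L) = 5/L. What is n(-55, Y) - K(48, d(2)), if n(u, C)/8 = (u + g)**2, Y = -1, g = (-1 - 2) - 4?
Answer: 61499/2 ≈ 30750.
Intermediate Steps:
g = -7 (g = -3 - 4 = -7)
n(u, C) = 8*(-7 + u)**2 (n(u, C) = 8*(u - 7)**2 = 8*(-7 + u)**2)
n(-55, Y) - K(48, d(2)) = 8*(-7 - 55)**2 - 5/2 = 8*(-62)**2 - 5/2 = 8*3844 - 1*5/2 = 30752 - 5/2 = 61499/2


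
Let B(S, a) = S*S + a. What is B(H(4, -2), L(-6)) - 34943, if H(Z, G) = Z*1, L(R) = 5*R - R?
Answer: -34951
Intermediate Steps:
L(R) = 4*R
H(Z, G) = Z
B(S, a) = a + S² (B(S, a) = S² + a = a + S²)
B(H(4, -2), L(-6)) - 34943 = (4*(-6) + 4²) - 34943 = (-24 + 16) - 34943 = -8 - 34943 = -34951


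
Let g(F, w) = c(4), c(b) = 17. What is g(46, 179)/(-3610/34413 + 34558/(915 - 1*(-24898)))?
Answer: 15101147073/1096059524 ≈ 13.778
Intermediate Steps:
g(F, w) = 17
g(46, 179)/(-3610/34413 + 34558/(915 - 1*(-24898))) = 17/(-3610/34413 + 34558/(915 - 1*(-24898))) = 17/(-3610*1/34413 + 34558/(915 + 24898)) = 17/(-3610/34413 + 34558/25813) = 17/(1096059524/888302769) = 17*(888302769/1096059524) = 15101147073/1096059524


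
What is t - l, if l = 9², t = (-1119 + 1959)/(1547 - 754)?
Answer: -63393/793 ≈ -79.941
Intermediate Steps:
t = 840/793 ≈ 1.0593
l = 81
t - l = 840/793 - 1*81 = 840/793 - 81 = -63393/793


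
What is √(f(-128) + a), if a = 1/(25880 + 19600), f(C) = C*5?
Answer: I*√330948852630/22740 ≈ 25.298*I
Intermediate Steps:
f(C) = 5*C
a = 1/45480 ≈ 2.1988e-5
√(f(-128) + a) = √(5*(-128) + 1/45480) = √(-640 + 1/45480) = √(-29107199/45480) = I*√330948852630/22740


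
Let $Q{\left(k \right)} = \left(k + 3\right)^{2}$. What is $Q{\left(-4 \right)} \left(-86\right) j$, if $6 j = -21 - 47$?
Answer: $\frac{2924}{3} \approx 974.67$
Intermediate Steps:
$Q{\left(k \right)} = \left(3 + k\right)^{2}$
$j = - \frac{34}{3}$ ($j = \frac{-21 - 47}{6} = \frac{1}{6} \left(-68\right) = - \frac{34}{3} \approx -11.333$)
$Q{\left(-4 \right)} \left(-86\right) j = \left(3 - 4\right)^{2} \left(-86\right) \left(- \frac{34}{3}\right) = \left(-1\right)^{2} \left(-86\right) \left(- \frac{34}{3}\right) = 1 \left(-86\right) \left(- \frac{34}{3}\right) = \left(-86\right) \left(- \frac{34}{3}\right) = \frac{2924}{3}$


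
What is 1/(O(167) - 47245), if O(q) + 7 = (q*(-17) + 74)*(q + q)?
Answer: -1/970762 ≈ -1.0301e-6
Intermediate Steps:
O(q) = -7 + 2*q*(74 - 17*q) (O(q) = -7 + (q*(-17) + 74)*(q + q) = -7 + (-17*q + 74)*(2*q) = -7 + (74 - 17*q)*(2*q) = -7 + 2*q*(74 - 17*q))
1/(O(167) - 47245) = 1/((-7 - 34*167**2 + 148*167) - 47245) = 1/((-7 - 34*27889 + 24716) - 47245) = 1/((-7 - 948226 + 24716) - 47245) = 1/(-923517 - 47245) = 1/(-970762) = -1/970762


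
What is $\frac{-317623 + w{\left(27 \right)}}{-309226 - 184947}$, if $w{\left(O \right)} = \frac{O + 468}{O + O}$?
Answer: $\frac{112099}{174414} \approx 0.64272$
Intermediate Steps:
$w{\left(O \right)} = \frac{468 + O}{2 O}$
$\frac{-317623 + w{\left(27 \right)}}{-309226 - 184947} = \frac{-317623 + \frac{468 + 27}{2 \cdot 27}}{-309226 - 184947} = \frac{-317623 + \frac{1}{2} \cdot \frac{1}{27} \cdot 495}{-494173} = \left(-317623 + \frac{55}{6}\right) \left(- \frac{1}{494173}\right) = \left(- \frac{1905683}{6}\right) \left(- \frac{1}{494173}\right) = \frac{112099}{174414}$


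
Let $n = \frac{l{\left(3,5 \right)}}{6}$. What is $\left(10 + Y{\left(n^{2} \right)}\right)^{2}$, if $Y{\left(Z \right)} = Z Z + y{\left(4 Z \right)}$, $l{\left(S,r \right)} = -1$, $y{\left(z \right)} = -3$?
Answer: $\frac{82319329}{1679616} \approx 49.011$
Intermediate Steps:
$n = - \frac{1}{6} \approx -0.16667$
$Y{\left(Z \right)} = -3 + Z^{2}$ ($Y{\left(Z \right)} = Z Z - 3 = Z^{2} - 3 = -3 + Z^{2}$)
$\left(10 + Y{\left(n^{2} \right)}\right)^{2} = \left(10 - \left(3 - \left(\left(- \frac{1}{6}\right)^{2}\right)^{2}\right)\right)^{2} = \left(10 - \left(3 - \left(\frac{1}{36}\right)^{2}\right)\right)^{2} = \left(10 + \left(-3 + \frac{1}{1296}\right)\right)^{2} = \left(10 - \frac{3887}{1296}\right)^{2} = \left(\frac{9073}{1296}\right)^{2} = \frac{82319329}{1679616}$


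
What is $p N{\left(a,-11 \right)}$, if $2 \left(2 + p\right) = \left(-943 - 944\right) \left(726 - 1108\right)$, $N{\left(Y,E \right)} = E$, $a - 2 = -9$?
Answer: $-3964565$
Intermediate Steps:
$a = -7$ ($a = 2 - 9 = -7$)
$p = 360415$ ($p = -2 + \frac{\left(-943 - 944\right) \left(726 - 1108\right)}{2} = -2 + \frac{\left(-1887\right) \left(-382\right)}{2} = -2 + \frac{1}{2} \cdot 720834 = -2 + 360417 = 360415$)
$p N{\left(a,-11 \right)} = 360415 \left(-11\right) = -3964565$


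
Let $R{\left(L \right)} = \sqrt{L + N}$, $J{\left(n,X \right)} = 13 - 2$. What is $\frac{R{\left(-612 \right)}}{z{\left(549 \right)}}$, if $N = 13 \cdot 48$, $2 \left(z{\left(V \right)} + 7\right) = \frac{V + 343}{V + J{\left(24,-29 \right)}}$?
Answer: $- \frac{560 \sqrt{3}}{1737} \approx -0.5584$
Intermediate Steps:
$J{\left(n,X \right)} = 11$
$z{\left(V \right)} = -7 + \frac{343 + V}{2 \left(11 + V\right)}$ ($z{\left(V \right)} = -7 + \frac{\left(V + 343\right) \frac{1}{V + 11}}{2} = -7 + \frac{\left(343 + V\right) \frac{1}{11 + V}}{2} = -7 + \frac{\frac{1}{11 + V} \left(343 + V\right)}{2} = -7 + \frac{343 + V}{2 \left(11 + V\right)}$)
$N = 624$
$R{\left(L \right)} = \sqrt{624 + L}$ ($R{\left(L \right)} = \sqrt{L + 624} = \sqrt{624 + L}$)
$\frac{R{\left(-612 \right)}}{z{\left(549 \right)}} = \frac{\sqrt{624 - 612}}{\frac{1}{2} \frac{1}{11 + 549} \left(189 - 7137\right)} = \frac{\sqrt{12}}{\frac{1}{2} \cdot \frac{1}{560} \left(189 - 7137\right)} = \frac{2 \sqrt{3}}{\frac{1}{2} \cdot \frac{1}{560} \left(-6948\right)} = \frac{2 \sqrt{3}}{- \frac{1737}{280}} = 2 \sqrt{3} \left(- \frac{280}{1737}\right) = - \frac{560 \sqrt{3}}{1737}$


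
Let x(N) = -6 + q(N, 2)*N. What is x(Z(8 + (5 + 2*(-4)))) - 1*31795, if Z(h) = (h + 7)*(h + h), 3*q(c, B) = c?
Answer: -27001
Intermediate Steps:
q(c, B) = c/3
Z(h) = 2*h*(7 + h) (Z(h) = (7 + h)*(2*h) = 2*h*(7 + h))
x(N) = -6 + N**2/3 (x(N) = -6 + (N/3)*N = -6 + N**2/3)
x(Z(8 + (5 + 2*(-4)))) - 1*31795 = (-6 + (2*(8 + (5 + 2*(-4)))*(7 + (8 + (5 + 2*(-4)))))**2/3) - 1*31795 = (-6 + (2*(8 + (5 - 8))*(7 + (8 + (5 - 8))))**2/3) - 31795 = (-6 + (2*(8 - 3)*(7 + (8 - 3)))**2/3) - 31795 = (-6 + (2*5*(7 + 5))**2/3) - 31795 = (-6 + (2*5*12)**2/3) - 31795 = (-6 + (1/3)*120**2) - 31795 = (-6 + (1/3)*14400) - 31795 = (-6 + 4800) - 31795 = 4794 - 31795 = -27001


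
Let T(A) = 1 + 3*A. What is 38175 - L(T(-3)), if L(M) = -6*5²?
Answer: 38325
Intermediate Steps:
L(M) = -150 (L(M) = -6*25 = -150)
38175 - L(T(-3)) = 38175 - 1*(-150) = 38175 + 150 = 38325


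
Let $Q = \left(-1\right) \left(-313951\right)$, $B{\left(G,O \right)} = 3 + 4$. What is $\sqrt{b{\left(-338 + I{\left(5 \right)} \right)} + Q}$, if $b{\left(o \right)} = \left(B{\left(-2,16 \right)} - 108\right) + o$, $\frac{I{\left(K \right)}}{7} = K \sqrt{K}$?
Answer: $\sqrt{313512 + 35 \sqrt{5}} \approx 559.99$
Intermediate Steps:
$B{\left(G,O \right)} = 7$
$I{\left(K \right)} = 7 K^{\frac{3}{2}}$ ($I{\left(K \right)} = 7 K \sqrt{K} = 7 K^{\frac{3}{2}}$)
$b{\left(o \right)} = -101 + o$ ($b{\left(o \right)} = \left(7 - 108\right) + o = -101 + o$)
$Q = 313951$
$\sqrt{b{\left(-338 + I{\left(5 \right)} \right)} + Q} = \sqrt{\left(-101 - \left(338 - 7 \cdot 5^{\frac{3}{2}}\right)\right) + 313951} = \sqrt{\left(-101 - \left(338 - 7 \cdot 5 \sqrt{5}\right)\right) + 313951} = \sqrt{\left(-101 - \left(338 - 35 \sqrt{5}\right)\right) + 313951} = \sqrt{\left(-439 + 35 \sqrt{5}\right) + 313951} = \sqrt{313512 + 35 \sqrt{5}}$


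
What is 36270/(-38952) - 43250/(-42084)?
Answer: 2198435/22767444 ≈ 0.096560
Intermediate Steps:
36270/(-38952) - 43250/(-42084) = 36270*(-1/38952) - 43250*(-1/42084) = -2015/2164 + 21625/21042 = 2198435/22767444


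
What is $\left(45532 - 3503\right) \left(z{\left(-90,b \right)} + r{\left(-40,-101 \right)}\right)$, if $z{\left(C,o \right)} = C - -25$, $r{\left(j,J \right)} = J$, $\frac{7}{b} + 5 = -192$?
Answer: $-6976814$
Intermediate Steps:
$b = - \frac{7}{197}$ ($b = \frac{7}{-5 - 192} = \frac{7}{-197} = 7 \left(- \frac{1}{197}\right) = - \frac{7}{197} \approx -0.035533$)
$z{\left(C,o \right)} = 25 + C$ ($z{\left(C,o \right)} = C + 25 = 25 + C$)
$\left(45532 - 3503\right) \left(z{\left(-90,b \right)} + r{\left(-40,-101 \right)}\right) = \left(45532 - 3503\right) \left(\left(25 - 90\right) - 101\right) = 42029 \left(-65 - 101\right) = 42029 \left(-166\right) = -6976814$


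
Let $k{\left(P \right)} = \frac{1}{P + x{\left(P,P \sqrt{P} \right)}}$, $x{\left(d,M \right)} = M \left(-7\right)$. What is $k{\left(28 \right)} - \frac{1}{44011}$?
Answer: $- \frac{82399}{1689494268} - \frac{\sqrt{7}}{2742} \approx -0.0010137$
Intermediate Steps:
$x{\left(d,M \right)} = - 7 M$
$k{\left(P \right)} = \frac{1}{P - 7 P^{\frac{3}{2}}}$ ($k{\left(P \right)} = \frac{1}{P - 7 P \sqrt{P}} = \frac{1}{P - 7 P^{\frac{3}{2}}}$)
$k{\left(28 \right)} - \frac{1}{44011} = \frac{1}{28 - 7 \cdot 28^{\frac{3}{2}}} - \frac{1}{44011} = \frac{1}{28 - 7 \cdot 56 \sqrt{7}} - \frac{1}{44011} = \frac{1}{28 - 392 \sqrt{7}} - \frac{1}{44011} = - \frac{1}{44011} + \frac{1}{28 - 392 \sqrt{7}}$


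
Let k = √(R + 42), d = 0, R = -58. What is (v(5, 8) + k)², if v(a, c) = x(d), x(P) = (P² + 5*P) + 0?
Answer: -16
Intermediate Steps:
k = 4*I (k = √(-58 + 42) = √(-16) = 4*I ≈ 4.0*I)
x(P) = P² + 5*P
v(a, c) = 0 (v(a, c) = 0*(5 + 0) = 0*5 = 0)
(v(5, 8) + k)² = (0 + 4*I)² = (4*I)² = -16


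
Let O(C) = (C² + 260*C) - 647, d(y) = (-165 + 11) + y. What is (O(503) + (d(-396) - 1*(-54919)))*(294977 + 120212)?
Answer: 181649754579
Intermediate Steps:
d(y) = -154 + y
O(C) = -647 + C² + 260*C
(O(503) + (d(-396) - 1*(-54919)))*(294977 + 120212) = ((-647 + 503² + 260*503) + ((-154 - 396) - 1*(-54919)))*(294977 + 120212) = ((-647 + 253009 + 130780) + (-550 + 54919))*415189 = (383142 + 54369)*415189 = 437511*415189 = 181649754579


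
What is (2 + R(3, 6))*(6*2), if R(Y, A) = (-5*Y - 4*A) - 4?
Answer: -492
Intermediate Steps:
R(Y, A) = -4 - 5*Y - 4*A
(2 + R(3, 6))*(6*2) = (2 + (-4 - 5*3 - 4*6))*(6*2) = (2 + (-4 - 15 - 24))*12 = (2 - 43)*12 = -41*12 = -492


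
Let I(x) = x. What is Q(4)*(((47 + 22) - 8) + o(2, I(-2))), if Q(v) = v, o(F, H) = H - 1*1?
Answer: 232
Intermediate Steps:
o(F, H) = -1 + H (o(F, H) = H - 1 = -1 + H)
Q(4)*(((47 + 22) - 8) + o(2, I(-2))) = 4*(((47 + 22) - 8) + (-1 - 2)) = 4*((69 - 8) - 3) = 4*(61 - 3) = 4*58 = 232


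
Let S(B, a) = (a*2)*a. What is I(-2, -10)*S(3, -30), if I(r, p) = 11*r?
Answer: -39600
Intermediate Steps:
S(B, a) = 2*a² (S(B, a) = (2*a)*a = 2*a²)
I(-2, -10)*S(3, -30) = (11*(-2))*(2*(-30)²) = -44*900 = -22*1800 = -39600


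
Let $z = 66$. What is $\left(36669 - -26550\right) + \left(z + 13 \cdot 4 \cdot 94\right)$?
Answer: $68173$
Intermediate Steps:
$\left(36669 - -26550\right) + \left(z + 13 \cdot 4 \cdot 94\right) = \left(36669 - -26550\right) + \left(66 + 13 \cdot 4 \cdot 94\right) = \left(36669 + 26550\right) + \left(66 + 52 \cdot 94\right) = 63219 + \left(66 + 4888\right) = 63219 + 4954 = 68173$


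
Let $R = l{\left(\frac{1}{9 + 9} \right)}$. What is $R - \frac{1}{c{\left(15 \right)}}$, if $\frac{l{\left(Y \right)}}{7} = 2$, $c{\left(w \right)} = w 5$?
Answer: $\frac{1049}{75} \approx 13.987$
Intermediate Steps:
$c{\left(w \right)} = 5 w$
$l{\left(Y \right)} = 14$ ($l{\left(Y \right)} = 7 \cdot 2 = 14$)
$R = 14$
$R - \frac{1}{c{\left(15 \right)}} = 14 - \frac{1}{5 \cdot 15} = 14 - \frac{1}{75} = \frac{1049}{75}$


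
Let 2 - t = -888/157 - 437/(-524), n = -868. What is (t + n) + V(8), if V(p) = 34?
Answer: -68050273/82268 ≈ -827.18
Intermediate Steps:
t = 561239/82268 (t = 2 - (-888/157 - 437/(-524)) = 2 - (-888*1/157 - 437*(-1/524)) = 2 - (-888/157 + 437/524) = 2 - 1*(-396703/82268) = 2 + 396703/82268 = 561239/82268 ≈ 6.8221)
(t + n) + V(8) = (561239/82268 - 868) + 34 = -70847385/82268 + 34 = -68050273/82268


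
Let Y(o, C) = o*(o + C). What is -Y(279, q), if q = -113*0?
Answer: -77841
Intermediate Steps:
q = 0
Y(o, C) = o*(C + o)
-Y(279, q) = -279*(0 + 279) = -279*279 = -1*77841 = -77841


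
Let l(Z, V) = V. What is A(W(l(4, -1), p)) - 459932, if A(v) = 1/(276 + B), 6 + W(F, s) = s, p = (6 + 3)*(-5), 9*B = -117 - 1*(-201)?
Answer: -393701789/856 ≈ -4.5993e+5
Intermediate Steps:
B = 28/3 (B = (-117 - 1*(-201))/9 = (-117 + 201)/9 = (1/9)*84 = 28/3 ≈ 9.3333)
p = -45 (p = 9*(-5) = -45)
W(F, s) = -6 + s
A(v) = 3/856 (A(v) = 1/(276 + 28/3) = 1/(856/3) = 3/856)
A(W(l(4, -1), p)) - 459932 = 3/856 - 459932 = -393701789/856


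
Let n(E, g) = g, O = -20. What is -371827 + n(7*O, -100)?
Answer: -371927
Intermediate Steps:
-371827 + n(7*O, -100) = -371827 - 100 = -371927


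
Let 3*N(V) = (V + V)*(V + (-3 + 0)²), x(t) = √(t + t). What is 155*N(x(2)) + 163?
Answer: 7309/3 ≈ 2436.3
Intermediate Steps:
x(t) = √2*√t (x(t) = √(2*t) = √2*√t)
N(V) = 2*V*(9 + V)/3 (N(V) = ((V + V)*(V + (-3 + 0)²))/3 = ((2*V)*(V + (-3)²))/3 = ((2*V)*(V + 9))/3 = ((2*V)*(9 + V))/3 = (2*V*(9 + V))/3 = 2*V*(9 + V)/3)
155*N(x(2)) + 163 = 155*(2*(√2*√2)*(9 + √2*√2)/3) + 163 = 155*((⅔)*2*(9 + 2)) + 163 = 155*((⅔)*2*11) + 163 = 155*(44/3) + 163 = 6820/3 + 163 = 7309/3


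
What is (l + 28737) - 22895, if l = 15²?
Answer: 6067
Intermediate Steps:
l = 225
(l + 28737) - 22895 = (225 + 28737) - 22895 = 28962 - 22895 = 6067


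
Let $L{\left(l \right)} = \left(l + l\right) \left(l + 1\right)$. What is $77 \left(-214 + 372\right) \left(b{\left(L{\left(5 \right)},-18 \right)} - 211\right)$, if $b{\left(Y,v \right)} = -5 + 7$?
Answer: $-2542694$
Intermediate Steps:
$L{\left(l \right)} = 2 l \left(1 + l\right)$
$b{\left(Y,v \right)} = 2$
$77 \left(-214 + 372\right) \left(b{\left(L{\left(5 \right)},-18 \right)} - 211\right) = 77 \left(-214 + 372\right) \left(2 - 211\right) = 77 \cdot 158 \left(-209\right) = 77 \left(-33022\right) = -2542694$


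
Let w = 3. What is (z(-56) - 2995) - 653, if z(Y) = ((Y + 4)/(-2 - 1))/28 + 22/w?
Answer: -76441/21 ≈ -3640.0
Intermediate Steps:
z(Y) = 51/7 - Y/84 (z(Y) = ((Y + 4)/(-2 - 1))/28 + 22/3 = ((4 + Y)/(-3))*(1/28) + 22*(⅓) = ((4 + Y)*(-⅓))*(1/28) + 22/3 = (-4/3 - Y/3)*(1/28) + 22/3 = (-1/21 - Y/84) + 22/3 = 51/7 - Y/84)
(z(-56) - 2995) - 653 = ((51/7 - 1/84*(-56)) - 2995) - 653 = ((51/7 + ⅔) - 2995) - 653 = (167/21 - 2995) - 653 = -62728/21 - 653 = -76441/21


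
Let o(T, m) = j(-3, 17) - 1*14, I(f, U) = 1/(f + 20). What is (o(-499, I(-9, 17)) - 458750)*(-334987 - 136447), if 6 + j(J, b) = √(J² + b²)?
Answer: 216279776180 - 471434*√298 ≈ 2.1627e+11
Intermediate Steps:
j(J, b) = -6 + √(J² + b²)
I(f, U) = 1/(20 + f)
o(T, m) = -20 + √298 (o(T, m) = (-6 + √((-3)² + 17²)) - 1*14 = (-6 + √(9 + 289)) - 14 = (-6 + √298) - 14 = -20 + √298)
(o(-499, I(-9, 17)) - 458750)*(-334987 - 136447) = ((-20 + √298) - 458750)*(-334987 - 136447) = (-458770 + √298)*(-471434) = 216279776180 - 471434*√298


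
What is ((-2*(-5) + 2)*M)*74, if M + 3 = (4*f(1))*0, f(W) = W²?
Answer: -2664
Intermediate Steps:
M = -3 (M = -3 + (4*1²)*0 = -3 + (4*1)*0 = -3 + 4*0 = -3 + 0 = -3)
((-2*(-5) + 2)*M)*74 = ((-2*(-5) + 2)*(-3))*74 = ((10 + 2)*(-3))*74 = (12*(-3))*74 = -36*74 = -2664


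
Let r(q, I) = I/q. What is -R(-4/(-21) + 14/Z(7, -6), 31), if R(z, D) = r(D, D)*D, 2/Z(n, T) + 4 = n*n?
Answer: -31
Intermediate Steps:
Z(n, T) = 2/(-4 + n²) (Z(n, T) = 2/(-4 + n*n) = 2/(-4 + n²))
R(z, D) = D (R(z, D) = (D/D)*D = 1*D = D)
-R(-4/(-21) + 14/Z(7, -6), 31) = -1*31 = -31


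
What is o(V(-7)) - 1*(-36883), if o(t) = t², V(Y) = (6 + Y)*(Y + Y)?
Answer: 37079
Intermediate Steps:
V(Y) = 2*Y*(6 + Y) (V(Y) = (6 + Y)*(2*Y) = 2*Y*(6 + Y))
o(V(-7)) - 1*(-36883) = (2*(-7)*(6 - 7))² - 1*(-36883) = (2*(-7)*(-1))² + 36883 = 14² + 36883 = 196 + 36883 = 37079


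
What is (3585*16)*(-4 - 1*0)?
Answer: -229440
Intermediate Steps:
(3585*16)*(-4 - 1*0) = 57360*(-4 + 0) = 57360*(-4) = -229440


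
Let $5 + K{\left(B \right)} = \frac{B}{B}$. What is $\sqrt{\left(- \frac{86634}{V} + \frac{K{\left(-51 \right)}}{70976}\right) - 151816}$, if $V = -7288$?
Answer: $\frac{i \sqrt{2479153211715068457}}{4041196} \approx 389.62 i$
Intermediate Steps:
$K{\left(B \right)} = -4$ ($K{\left(B \right)} = -5 + \frac{B}{B} = -5 + 1 = -4$)
$\sqrt{\left(- \frac{86634}{V} + \frac{K{\left(-51 \right)}}{70976}\right) - 151816} = \sqrt{\left(- \frac{86634}{-7288} - \frac{4}{70976}\right) - 151816} = \sqrt{\left(\left(-86634\right) \left(- \frac{1}{7288}\right) - \frac{1}{17744}\right) - 151816} = \sqrt{\left(\frac{43317}{3644} - \frac{1}{17744}\right) - 151816} = \sqrt{\frac{192153301}{16164784} - 151816} = \sqrt{- \frac{2453880694443}{16164784}} = \frac{i \sqrt{2479153211715068457}}{4041196}$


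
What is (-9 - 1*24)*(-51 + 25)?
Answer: 858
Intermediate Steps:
(-9 - 1*24)*(-51 + 25) = (-9 - 24)*(-26) = -33*(-26) = 858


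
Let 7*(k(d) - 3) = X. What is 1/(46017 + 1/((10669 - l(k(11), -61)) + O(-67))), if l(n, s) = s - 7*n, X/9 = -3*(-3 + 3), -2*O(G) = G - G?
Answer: 10751/494728768 ≈ 2.1731e-5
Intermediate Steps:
O(G) = 0 (O(G) = -(G - G)/2 = -½*0 = 0)
X = 0 (X = 9*(-3*(-3 + 3)) = 9*(-3*0) = 9*0 = 0)
k(d) = 3 (k(d) = 3 + (⅐)*0 = 3 + 0 = 3)
1/(46017 + 1/((10669 - l(k(11), -61)) + O(-67))) = 1/(46017 + 1/((10669 - (-61 - 7*3)) + 0)) = 1/(46017 + 1/((10669 - (-61 - 21)) + 0)) = 1/(46017 + 1/((10669 - 1*(-82)) + 0)) = 1/(46017 + 1/((10669 + 82) + 0)) = 1/(46017 + 1/(10751 + 0)) = 1/(46017 + 1/10751) = 1/(494728768/10751) = 10751/494728768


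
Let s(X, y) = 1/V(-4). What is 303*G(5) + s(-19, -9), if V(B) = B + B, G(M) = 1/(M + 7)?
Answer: 201/8 ≈ 25.125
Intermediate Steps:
G(M) = 1/(7 + M)
V(B) = 2*B
s(X, y) = -⅛ (s(X, y) = 1/(2*(-4)) = 1/(-8) = -⅛)
303*G(5) + s(-19, -9) = 303/(7 + 5) - ⅛ = 303/12 - ⅛ = 303*(1/12) - ⅛ = 101/4 - ⅛ = 201/8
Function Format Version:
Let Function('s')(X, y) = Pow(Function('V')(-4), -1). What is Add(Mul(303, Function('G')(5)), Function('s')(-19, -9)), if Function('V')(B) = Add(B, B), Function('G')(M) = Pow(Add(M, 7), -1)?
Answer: Rational(201, 8) ≈ 25.125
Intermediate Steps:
Function('G')(M) = Pow(Add(7, M), -1)
Function('V')(B) = Mul(2, B)
Function('s')(X, y) = Rational(-1, 8) (Function('s')(X, y) = Pow(Mul(2, -4), -1) = Pow(-8, -1) = Rational(-1, 8))
Add(Mul(303, Function('G')(5)), Function('s')(-19, -9)) = Add(Mul(303, Pow(Add(7, 5), -1)), Rational(-1, 8)) = Add(Mul(303, Pow(12, -1)), Rational(-1, 8)) = Add(Mul(303, Rational(1, 12)), Rational(-1, 8)) = Add(Rational(101, 4), Rational(-1, 8)) = Rational(201, 8)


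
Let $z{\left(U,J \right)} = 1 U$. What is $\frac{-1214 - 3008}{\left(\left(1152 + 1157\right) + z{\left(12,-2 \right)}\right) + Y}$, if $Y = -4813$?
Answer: $\frac{2111}{1246} \approx 1.6942$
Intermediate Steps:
$z{\left(U,J \right)} = U$
$\frac{-1214 - 3008}{\left(\left(1152 + 1157\right) + z{\left(12,-2 \right)}\right) + Y} = \frac{-1214 - 3008}{\left(\left(1152 + 1157\right) + 12\right) - 4813} = - \frac{4222}{\left(2309 + 12\right) - 4813} = - \frac{4222}{2321 - 4813} = - \frac{4222}{-2492} = \left(-4222\right) \left(- \frac{1}{2492}\right) = \frac{2111}{1246}$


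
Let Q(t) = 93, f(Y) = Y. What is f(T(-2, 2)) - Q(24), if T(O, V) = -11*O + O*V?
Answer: -75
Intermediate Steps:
f(T(-2, 2)) - Q(24) = -2*(-11 + 2) - 1*93 = -2*(-9) - 93 = 18 - 93 = -75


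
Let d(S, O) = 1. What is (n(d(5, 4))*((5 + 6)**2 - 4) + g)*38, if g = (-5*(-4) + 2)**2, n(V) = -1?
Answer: 13946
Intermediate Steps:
g = 484 (g = (20 + 2)**2 = 22**2 = 484)
(n(d(5, 4))*((5 + 6)**2 - 4) + g)*38 = (-((5 + 6)**2 - 4) + 484)*38 = (-(11**2 - 4) + 484)*38 = (-(121 - 4) + 484)*38 = (-1*117 + 484)*38 = (-117 + 484)*38 = 367*38 = 13946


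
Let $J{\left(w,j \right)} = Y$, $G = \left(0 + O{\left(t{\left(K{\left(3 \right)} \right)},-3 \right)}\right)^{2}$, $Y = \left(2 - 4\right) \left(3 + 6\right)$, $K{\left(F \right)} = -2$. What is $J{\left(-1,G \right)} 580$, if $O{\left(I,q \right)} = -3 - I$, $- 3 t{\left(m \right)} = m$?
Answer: $-10440$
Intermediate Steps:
$t{\left(m \right)} = - \frac{m}{3}$
$Y = -18$ ($Y = \left(-2\right) 9 = -18$)
$G = \frac{121}{9}$ ($G = \left(0 - \left(3 - - \frac{2}{3}\right)\right)^{2} = \left(0 - \frac{11}{3}\right)^{2} = \left(- \frac{11}{3}\right)^{2} = \frac{121}{9} \approx 13.444$)
$J{\left(w,j \right)} = -18$
$J{\left(-1,G \right)} 580 = \left(-18\right) 580 = -10440$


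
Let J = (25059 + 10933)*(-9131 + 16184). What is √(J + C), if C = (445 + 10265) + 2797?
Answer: √253865083 ≈ 15933.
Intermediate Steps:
C = 13507 (C = 10710 + 2797 = 13507)
J = 253851576 (J = 35992*7053 = 253851576)
√(J + C) = √(253851576 + 13507) = √253865083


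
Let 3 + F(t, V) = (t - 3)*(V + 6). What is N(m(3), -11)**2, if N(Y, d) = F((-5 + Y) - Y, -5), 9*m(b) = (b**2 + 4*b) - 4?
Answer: 121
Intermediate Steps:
F(t, V) = -3 + (-3 + t)*(6 + V) (F(t, V) = -3 + (t - 3)*(V + 6) = -3 + (-3 + t)*(6 + V))
m(b) = -4/9 + b**2/9 + 4*b/9 (m(b) = ((b**2 + 4*b) - 4)/9 = (-4 + b**2 + 4*b)/9 = -4/9 + b**2/9 + 4*b/9)
N(Y, d) = -11 (N(Y, d) = -21 - 3*(-5) + 6*((-5 + Y) - Y) - 5*((-5 + Y) - Y) = -21 + 15 + 6*(-5) - 5*(-5) = -21 + 15 - 30 + 25 = -11)
N(m(3), -11)**2 = (-11)**2 = 121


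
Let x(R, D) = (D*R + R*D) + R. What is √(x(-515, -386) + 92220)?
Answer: 3*√54365 ≈ 699.49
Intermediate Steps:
x(R, D) = R + 2*D*R (x(R, D) = (D*R + D*R) + R = 2*D*R + R = R + 2*D*R)
√(x(-515, -386) + 92220) = √(-515*(1 + 2*(-386)) + 92220) = √(-515*(1 - 772) + 92220) = √(-515*(-771) + 92220) = √(397065 + 92220) = √489285 = 3*√54365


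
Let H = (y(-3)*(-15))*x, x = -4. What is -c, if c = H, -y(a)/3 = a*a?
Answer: 1620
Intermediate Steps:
y(a) = -3*a**2 (y(a) = -3*a*a = -3*a**2)
H = -1620 (H = (-3*(-3)**2*(-15))*(-4) = (-3*9*(-15))*(-4) = -27*(-15)*(-4) = 405*(-4) = -1620)
c = -1620
-c = -1*(-1620) = 1620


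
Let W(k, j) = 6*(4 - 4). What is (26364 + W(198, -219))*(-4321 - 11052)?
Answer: -405293772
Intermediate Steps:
W(k, j) = 0 (W(k, j) = 6*0 = 0)
(26364 + W(198, -219))*(-4321 - 11052) = (26364 + 0)*(-4321 - 11052) = 26364*(-15373) = -405293772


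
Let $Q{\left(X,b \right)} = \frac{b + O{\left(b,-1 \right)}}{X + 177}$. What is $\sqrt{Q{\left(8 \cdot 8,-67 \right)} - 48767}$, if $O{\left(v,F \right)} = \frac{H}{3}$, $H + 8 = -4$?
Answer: $\frac{i \sqrt{2832453238}}{241} \approx 220.83 i$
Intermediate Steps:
$H = -12$ ($H = -8 - 4 = -12$)
$O{\left(v,F \right)} = -4$ ($O{\left(v,F \right)} = - \frac{12}{3} = \left(-12\right) \frac{1}{3} = -4$)
$Q{\left(X,b \right)} = \frac{-4 + b}{177 + X}$ ($Q{\left(X,b \right)} = \frac{b - 4}{X + 177} = \frac{-4 + b}{177 + X}$)
$\sqrt{Q{\left(8 \cdot 8,-67 \right)} - 48767} = \sqrt{\frac{-4 - 67}{177 + 8 \cdot 8} - 48767} = \sqrt{\frac{1}{177 + 64} \left(-71\right) - 48767} = \sqrt{\frac{1}{241} \left(-71\right) - 48767} = \sqrt{- \frac{71}{241} - 48767} = \sqrt{- \frac{11752918}{241}} = \frac{i \sqrt{2832453238}}{241}$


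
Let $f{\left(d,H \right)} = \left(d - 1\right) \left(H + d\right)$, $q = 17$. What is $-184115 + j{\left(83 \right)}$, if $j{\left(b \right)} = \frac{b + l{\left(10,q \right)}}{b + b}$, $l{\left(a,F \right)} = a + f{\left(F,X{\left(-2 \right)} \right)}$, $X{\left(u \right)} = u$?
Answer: $- \frac{30562757}{166} \approx -1.8411 \cdot 10^{5}$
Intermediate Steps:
$f{\left(d,H \right)} = \left(-1 + d\right) \left(H + d\right)$
$l{\left(a,F \right)} = 2 + a + F^{2} - 3 F$ ($l{\left(a,F \right)} = a - \left(-2 - F^{2} + 3 F\right) = a + \left(F^{2} + 2 - F - 2 F\right) = a + \left(2 + F^{2} - 3 F\right) = 2 + a + F^{2} - 3 F$)
$j{\left(b \right)} = \frac{250 + b}{2 b}$ ($j{\left(b \right)} = \frac{b + \left(2 + 10 + 17^{2} - 51\right)}{b + b} = \frac{b + \left(2 + 10 + 289 - 51\right)}{2 b} = \left(b + 250\right) \frac{1}{2 b} = \left(250 + b\right) \frac{1}{2 b} = \frac{250 + b}{2 b}$)
$-184115 + j{\left(83 \right)} = -184115 + \frac{250 + 83}{2 \cdot 83} = -184115 + \frac{1}{2} \cdot \frac{1}{83} \cdot 333 = -184115 + \frac{333}{166} = - \frac{30562757}{166}$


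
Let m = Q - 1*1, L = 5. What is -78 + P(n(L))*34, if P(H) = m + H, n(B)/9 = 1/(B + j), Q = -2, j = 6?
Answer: -1674/11 ≈ -152.18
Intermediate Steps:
n(B) = 9/(6 + B) (n(B) = 9/(B + 6) = 9/(6 + B))
m = -3 (m = -2 - 1*1 = -2 - 1 = -3)
P(H) = -3 + H
-78 + P(n(L))*34 = -78 + (-3 + 9/(6 + 5))*34 = -78 + (-3 + 9/11)*34 = -78 - 24/11*34 = -78 - 816/11 = -1674/11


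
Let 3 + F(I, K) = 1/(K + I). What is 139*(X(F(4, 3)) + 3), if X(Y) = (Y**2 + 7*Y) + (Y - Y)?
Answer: -60187/49 ≈ -1228.3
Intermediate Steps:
F(I, K) = -3 + 1/(I + K) (F(I, K) = -3 + 1/(K + I) = -3 + 1/(I + K))
X(Y) = Y**2 + 7*Y (X(Y) = (Y**2 + 7*Y) + 0 = Y**2 + 7*Y)
139*(X(F(4, 3)) + 3) = 139*(((1 - 3*4 - 3*3)/(4 + 3))*(7 + (1 - 3*4 - 3*3)/(4 + 3)) + 3) = 139*(((1 - 12 - 9)/7)*(7 + (1 - 12 - 9)/7) + 3) = 139*(((1/7)*(-20))*(7 + (1/7)*(-20)) + 3) = 139*(-20*(7 - 20/7)/7 + 3) = 139*(-20/7*29/7 + 3) = 139*(-580/49 + 3) = 139*(-433/49) = -60187/49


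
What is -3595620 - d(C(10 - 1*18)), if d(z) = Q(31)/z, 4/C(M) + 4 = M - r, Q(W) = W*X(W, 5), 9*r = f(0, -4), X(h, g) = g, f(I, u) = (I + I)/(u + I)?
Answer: -3595155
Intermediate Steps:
f(I, u) = 2*I/(I + u) (f(I, u) = (2*I)/(I + u) = 2*I/(I + u))
r = 0 (r = (2*0/(0 - 4))/9 = (2*0/(-4))/9 = (2*0*(-¼))/9 = (⅑)*0 = 0)
Q(W) = 5*W (Q(W) = W*5 = 5*W)
C(M) = 4/(-4 + M) (C(M) = 4/(-4 + (M - 1*0)) = 4/(-4 + (M + 0)) = 4/(-4 + M))
d(z) = 155/z (d(z) = (5*31)/z = 155/z)
-3595620 - d(C(10 - 1*18)) = -3595620 - 155/(4/(-4 + (10 - 1*18))) = -3595620 - 155/(4/(-4 + (10 - 18))) = -3595620 - 155/(4/(-4 - 8)) = -3595620 - 155/(4/(-12)) = -3595620 - 155/(4*(-1/12)) = -3595620 - 155/(-⅓) = -3595620 - 155*(-3) = -3595620 - 1*(-465) = -3595620 + 465 = -3595155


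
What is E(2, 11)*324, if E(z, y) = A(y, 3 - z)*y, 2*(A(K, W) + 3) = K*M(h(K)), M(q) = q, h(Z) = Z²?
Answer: 2361150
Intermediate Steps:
A(K, W) = -3 + K³/2 (A(K, W) = -3 + (K*K²)/2 = -3 + K³/2)
E(z, y) = y*(-3 + y³/2) (E(z, y) = (-3 + y³/2)*y = y*(-3 + y³/2))
E(2, 11)*324 = ((½)*11*(-6 + 11³))*324 = ((½)*11*(-6 + 1331))*324 = ((½)*11*1325)*324 = (14575/2)*324 = 2361150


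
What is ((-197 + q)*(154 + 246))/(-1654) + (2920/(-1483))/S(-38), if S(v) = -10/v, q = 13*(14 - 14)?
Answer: 49253808/1226441 ≈ 40.160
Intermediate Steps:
q = 0 (q = 13*0 = 0)
((-197 + q)*(154 + 246))/(-1654) + (2920/(-1483))/S(-38) = ((-197 + 0)*(154 + 246))/(-1654) + (2920/(-1483))/((-10/(-38))) = -197*400*(-1/1654) + (2920*(-1/1483))/((-10*(-1/38))) = -78800*(-1/1654) - 2920/(1483*5/19) = 39400/827 - 2920/1483*19/5 = 39400/827 - 11096/1483 = 49253808/1226441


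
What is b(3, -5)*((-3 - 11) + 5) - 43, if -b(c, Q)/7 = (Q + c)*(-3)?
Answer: 335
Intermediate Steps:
b(c, Q) = 21*Q + 21*c (b(c, Q) = -7*(Q + c)*(-3) = -7*(-3*Q - 3*c) = 21*Q + 21*c)
b(3, -5)*((-3 - 11) + 5) - 43 = (21*(-5) + 21*3)*((-3 - 11) + 5) - 43 = (-105 + 63)*(-14 + 5) - 43 = -42*(-9) - 43 = 378 - 43 = 335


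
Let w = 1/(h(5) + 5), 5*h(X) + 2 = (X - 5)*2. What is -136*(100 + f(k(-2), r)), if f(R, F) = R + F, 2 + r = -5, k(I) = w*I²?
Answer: -293624/23 ≈ -12766.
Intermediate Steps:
h(X) = -12/5 + 2*X/5 (h(X) = -⅖ + ((X - 5)*2)/5 = -⅖ + ((-5 + X)*2)/5 = -⅖ + (-10 + 2*X)/5 = -⅖ + (-2 + 2*X/5) = -12/5 + 2*X/5)
w = 5/23 (w = 1/((-12/5 + (⅖)*5) + 5) = 1/((-12/5 + 2) + 5) = 1/(-⅖ + 5) = 1/(23/5) = 5/23 ≈ 0.21739)
k(I) = 5*I²/23
r = -7 (r = -2 - 5 = -7)
f(R, F) = F + R
-136*(100 + f(k(-2), r)) = -136*(100 + (-7 + (5/23)*(-2)²)) = -136*(100 + (-7 + (5/23)*4)) = -136*(100 + (-7 + 20/23)) = -136*(100 - 141/23) = -136*2159/23 = -293624/23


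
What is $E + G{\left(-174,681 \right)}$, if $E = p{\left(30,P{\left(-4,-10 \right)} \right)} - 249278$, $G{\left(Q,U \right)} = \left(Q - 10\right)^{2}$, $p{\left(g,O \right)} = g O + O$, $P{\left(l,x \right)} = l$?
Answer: $-215546$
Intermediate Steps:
$p{\left(g,O \right)} = O + O g$ ($p{\left(g,O \right)} = O g + O = O + O g$)
$G{\left(Q,U \right)} = \left(-10 + Q\right)^{2}$
$E = -249402$ ($E = - 4 \left(1 + 30\right) - 249278 = \left(-4\right) 31 - 249278 = -124 - 249278 = -249402$)
$E + G{\left(-174,681 \right)} = -249402 + \left(-10 - 174\right)^{2} = -249402 + \left(-184\right)^{2} = -249402 + 33856 = -215546$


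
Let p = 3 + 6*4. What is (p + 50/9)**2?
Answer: 85849/81 ≈ 1059.9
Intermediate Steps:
p = 27 (p = 3 + 24 = 27)
(p + 50/9)**2 = (27 + 50/9)**2 = (293/9)**2 = 85849/81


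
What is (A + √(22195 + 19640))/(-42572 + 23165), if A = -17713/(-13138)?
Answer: -17713/254969166 - √41835/19407 ≈ -0.010609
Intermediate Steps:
A = 17713/13138 (A = -17713*(-1)/13138 = -1*(-17713/13138) = 17713/13138 ≈ 1.3482)
(A + √(22195 + 19640))/(-42572 + 23165) = (17713/13138 + √(22195 + 19640))/(-42572 + 23165) = (17713/13138 + √41835)/(-19407) = (17713/13138 + √41835)*(-1/19407) = -17713/254969166 - √41835/19407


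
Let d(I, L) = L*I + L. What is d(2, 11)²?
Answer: 1089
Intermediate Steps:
d(I, L) = L + I*L (d(I, L) = I*L + L = L + I*L)
d(2, 11)² = (11*(1 + 2))² = (11*3)² = 33² = 1089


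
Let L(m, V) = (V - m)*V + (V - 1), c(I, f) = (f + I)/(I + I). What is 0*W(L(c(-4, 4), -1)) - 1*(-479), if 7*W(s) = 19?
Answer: 479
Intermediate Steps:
c(I, f) = (I + f)/(2*I) (c(I, f) = (I + f)/((2*I)) = (I + f)*(1/(2*I)) = (I + f)/(2*I))
L(m, V) = -1 + V + V*(V - m) (L(m, V) = V*(V - m) + (-1 + V) = -1 + V + V*(V - m))
W(s) = 19/7 (W(s) = (⅐)*19 = 19/7)
0*W(L(c(-4, 4), -1)) - 1*(-479) = 0*(19/7) - 1*(-479) = 0 + 479 = 479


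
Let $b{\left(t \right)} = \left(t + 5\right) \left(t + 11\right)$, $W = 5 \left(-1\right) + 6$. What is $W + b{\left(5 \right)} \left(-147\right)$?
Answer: $-23519$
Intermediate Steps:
$W = 1$ ($W = -5 + 6 = 1$)
$b{\left(t \right)} = \left(5 + t\right) \left(11 + t\right)$
$W + b{\left(5 \right)} \left(-147\right) = 1 + \left(55 + 5^{2} + 16 \cdot 5\right) \left(-147\right) = 1 + \left(55 + 25 + 80\right) \left(-147\right) = 1 + 160 \left(-147\right) = 1 - 23520 = -23519$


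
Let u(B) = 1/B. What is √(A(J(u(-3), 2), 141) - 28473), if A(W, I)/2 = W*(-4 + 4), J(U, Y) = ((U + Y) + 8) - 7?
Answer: I*√28473 ≈ 168.74*I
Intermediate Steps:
J(U, Y) = 1 + U + Y (J(U, Y) = (8 + U + Y) - 7 = 1 + U + Y)
A(W, I) = 0 (A(W, I) = 2*(W*(-4 + 4)) = 2*(W*0) = 2*0 = 0)
√(A(J(u(-3), 2), 141) - 28473) = √(0 - 28473) = √(-28473) = I*√28473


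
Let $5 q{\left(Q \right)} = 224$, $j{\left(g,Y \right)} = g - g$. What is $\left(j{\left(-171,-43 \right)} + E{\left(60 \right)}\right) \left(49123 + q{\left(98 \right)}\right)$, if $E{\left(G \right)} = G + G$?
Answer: $5900136$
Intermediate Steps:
$j{\left(g,Y \right)} = 0$
$q{\left(Q \right)} = \frac{224}{5}$ ($q{\left(Q \right)} = \frac{1}{5} \cdot 224 = \frac{224}{5}$)
$E{\left(G \right)} = 2 G$
$\left(j{\left(-171,-43 \right)} + E{\left(60 \right)}\right) \left(49123 + q{\left(98 \right)}\right) = \left(0 + 2 \cdot 60\right) \left(49123 + \frac{224}{5}\right) = \left(0 + 120\right) \frac{245839}{5} = 120 \cdot \frac{245839}{5} = 5900136$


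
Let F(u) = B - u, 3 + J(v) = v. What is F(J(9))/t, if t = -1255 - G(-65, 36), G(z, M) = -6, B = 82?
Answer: -76/1249 ≈ -0.060849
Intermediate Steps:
J(v) = -3 + v
F(u) = 82 - u
t = -1249 (t = -1255 - 1*(-6) = -1255 + 6 = -1249)
F(J(9))/t = (82 - (-3 + 9))/(-1249) = (82 - 1*6)*(-1/1249) = (82 - 6)*(-1/1249) = 76*(-1/1249) = -76/1249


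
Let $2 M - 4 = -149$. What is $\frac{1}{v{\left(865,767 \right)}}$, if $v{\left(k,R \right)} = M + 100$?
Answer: $\frac{2}{55} \approx 0.036364$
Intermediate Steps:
$M = - \frac{145}{2}$ ($M = 2 + \frac{1}{2} \left(-149\right) = 2 - \frac{149}{2} = - \frac{145}{2} \approx -72.5$)
$v{\left(k,R \right)} = \frac{55}{2}$ ($v{\left(k,R \right)} = - \frac{145}{2} + 100 = \frac{55}{2}$)
$\frac{1}{v{\left(865,767 \right)}} = \frac{1}{\frac{55}{2}} = \frac{2}{55}$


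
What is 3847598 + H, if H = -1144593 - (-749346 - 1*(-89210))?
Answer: 3363141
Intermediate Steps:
H = -484457 (H = -1144593 - (-749346 + 89210) = -1144593 - 1*(-660136) = -1144593 + 660136 = -484457)
3847598 + H = 3847598 - 484457 = 3363141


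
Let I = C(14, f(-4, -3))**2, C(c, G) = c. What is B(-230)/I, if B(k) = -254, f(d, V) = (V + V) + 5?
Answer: -127/98 ≈ -1.2959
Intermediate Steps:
f(d, V) = 5 + 2*V (f(d, V) = 2*V + 5 = 5 + 2*V)
I = 196 (I = 14**2 = 196)
B(-230)/I = -254/196 = -254*1/196 = -127/98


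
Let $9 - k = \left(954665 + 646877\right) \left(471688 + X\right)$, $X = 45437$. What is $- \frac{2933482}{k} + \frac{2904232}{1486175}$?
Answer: $\frac{2405281770641839262}{1230846280963305675} \approx 1.9542$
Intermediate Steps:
$k = -828197406741$ ($k = 9 - \left(954665 + 646877\right) \left(471688 + 45437\right) = 9 - 1601542 \cdot 517125 = 9 - 828197406750 = -828197406741$)
$- \frac{2933482}{k} + \frac{2904232}{1486175} = - \frac{2933482}{-828197406741} + \frac{2904232}{1486175} = \left(-2933482\right) \left(- \frac{1}{828197406741}\right) + 2904232 \cdot \frac{1}{1486175} = \frac{2933482}{828197406741} + \frac{2904232}{1486175} = \frac{2405281770641839262}{1230846280963305675}$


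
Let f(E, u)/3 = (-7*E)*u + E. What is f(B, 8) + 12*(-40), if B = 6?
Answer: -1470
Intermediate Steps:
f(E, u) = 3*E - 21*E*u (f(E, u) = 3*((-7*E)*u + E) = 3*(-7*E*u + E) = 3*(E - 7*E*u) = 3*E - 21*E*u)
f(B, 8) + 12*(-40) = 3*6*(1 - 7*8) + 12*(-40) = 3*6*(1 - 56) - 480 = 3*6*(-55) - 480 = -990 - 480 = -1470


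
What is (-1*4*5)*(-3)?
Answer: 60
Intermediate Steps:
(-1*4*5)*(-3) = -4*5*(-3) = -20*(-3) = 60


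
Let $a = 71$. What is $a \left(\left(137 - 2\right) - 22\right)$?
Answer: $8023$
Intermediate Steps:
$a \left(\left(137 - 2\right) - 22\right) = 71 \left(\left(137 - 2\right) - 22\right) = 71 \left(135 - 22\right) = 71 \cdot 113 = 8023$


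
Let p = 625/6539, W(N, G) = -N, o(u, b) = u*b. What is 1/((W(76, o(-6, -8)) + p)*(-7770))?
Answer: 6539/3856554030 ≈ 1.6956e-6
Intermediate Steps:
o(u, b) = b*u
p = 625/6539 (p = 625*(1/6539) = 625/6539 ≈ 0.095580)
1/((W(76, o(-6, -8)) + p)*(-7770)) = 1/((-1*76 + 625/6539)*(-7770)) = -1/7770/(-76 + 625/6539) = -1/7770/(-496339/6539) = -6539/496339*(-1/7770) = 6539/3856554030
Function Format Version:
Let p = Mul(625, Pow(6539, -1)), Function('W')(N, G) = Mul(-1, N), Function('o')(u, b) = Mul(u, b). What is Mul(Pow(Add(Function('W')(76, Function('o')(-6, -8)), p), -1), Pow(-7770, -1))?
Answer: Rational(6539, 3856554030) ≈ 1.6956e-6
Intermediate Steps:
Function('o')(u, b) = Mul(b, u)
p = Rational(625, 6539) (p = Mul(625, Rational(1, 6539)) = Rational(625, 6539) ≈ 0.095580)
Mul(Pow(Add(Function('W')(76, Function('o')(-6, -8)), p), -1), Pow(-7770, -1)) = Mul(Pow(Add(Mul(-1, 76), Rational(625, 6539)), -1), Pow(-7770, -1)) = Mul(Pow(Add(-76, Rational(625, 6539)), -1), Rational(-1, 7770)) = Mul(Pow(Rational(-496339, 6539), -1), Rational(-1, 7770)) = Mul(Rational(-6539, 496339), Rational(-1, 7770)) = Rational(6539, 3856554030)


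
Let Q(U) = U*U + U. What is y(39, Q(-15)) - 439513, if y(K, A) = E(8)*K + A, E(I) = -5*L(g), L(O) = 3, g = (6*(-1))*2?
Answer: -439888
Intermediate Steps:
Q(U) = U + U² (Q(U) = U² + U = U + U²)
g = -12 (g = -6*2 = -12)
E(I) = -15 (E(I) = -5*3 = -15)
y(K, A) = A - 15*K (y(K, A) = -15*K + A = A - 15*K)
y(39, Q(-15)) - 439513 = (-15*(1 - 15) - 15*39) - 439513 = (-15*(-14) - 585) - 439513 = (210 - 585) - 439513 = -375 - 439513 = -439888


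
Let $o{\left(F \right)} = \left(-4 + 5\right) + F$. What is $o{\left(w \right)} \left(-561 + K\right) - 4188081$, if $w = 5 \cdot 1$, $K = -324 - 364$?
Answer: $-4195575$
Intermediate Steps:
$K = -688$
$w = 5$
$o{\left(F \right)} = 1 + F$
$o{\left(w \right)} \left(-561 + K\right) - 4188081 = \left(1 + 5\right) \left(-561 - 688\right) - 4188081 = 6 \left(-1249\right) - 4188081 = -7494 - 4188081 = -4195575$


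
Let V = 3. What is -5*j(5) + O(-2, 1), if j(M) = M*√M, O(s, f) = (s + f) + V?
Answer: 2 - 25*√5 ≈ -53.902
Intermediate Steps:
O(s, f) = 3 + f + s (O(s, f) = (s + f) + 3 = (f + s) + 3 = 3 + f + s)
j(M) = M^(3/2)
-5*j(5) + O(-2, 1) = -25*√5 + (3 + 1 - 2) = -25*√5 + 2 = 2 - 25*√5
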